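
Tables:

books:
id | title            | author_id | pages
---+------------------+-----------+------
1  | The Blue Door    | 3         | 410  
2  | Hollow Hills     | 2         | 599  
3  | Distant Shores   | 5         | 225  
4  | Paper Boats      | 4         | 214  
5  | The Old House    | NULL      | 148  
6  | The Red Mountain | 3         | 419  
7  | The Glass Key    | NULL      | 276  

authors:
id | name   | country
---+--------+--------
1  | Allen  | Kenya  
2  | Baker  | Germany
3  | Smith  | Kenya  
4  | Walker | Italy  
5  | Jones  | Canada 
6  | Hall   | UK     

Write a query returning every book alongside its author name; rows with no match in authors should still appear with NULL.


LEFT JOIN keeps every row from books (the left table); where author_id has no match in authors, the author columns become NULL. Walk through each book:
  - book 1 (The Blue Door): author_id=3 -> matches Smith
  - book 2 (Hollow Hills): author_id=2 -> matches Baker
  - book 3 (Distant Shores): author_id=5 -> matches Jones
  - book 4 (Paper Boats): author_id=4 -> matches Walker
  - book 5 (The Old House): author_id=NULL, no match -> kept with NULL
  - book 6 (The Red Mountain): author_id=3 -> matches Smith
  - book 7 (The Glass Key): author_id=NULL, no match -> kept with NULL
All 7 rows appear; 2 have NULL author.

SQL:
SELECT a.title, b.name AS author
FROM books a
LEFT JOIN authors b ON a.author_id = b.id

Result:
title            | author
-----------------+-------
The Blue Door    | Smith 
Hollow Hills     | Baker 
Distant Shores   | Jones 
Paper Boats      | Walker
The Old House    | NULL  
The Red Mountain | Smith 
The Glass Key    | NULL  


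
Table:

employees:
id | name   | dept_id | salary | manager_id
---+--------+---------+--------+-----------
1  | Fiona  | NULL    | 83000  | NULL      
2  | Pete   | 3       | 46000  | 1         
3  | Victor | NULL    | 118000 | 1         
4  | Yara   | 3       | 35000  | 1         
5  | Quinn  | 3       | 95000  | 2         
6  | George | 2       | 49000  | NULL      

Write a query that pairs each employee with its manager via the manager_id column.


This is a self-join: employees is joined to a second copy of itself, matching each row's manager_id to another row's id. Use LEFT JOIN so rows with manager_id=NULL are kept.
  - employee 1 (Fiona): manager_id=NULL -> NULL
  - employee 2 (Pete): manager_id=1 -> Fiona
  - employee 3 (Victor): manager_id=1 -> Fiona
  - employee 4 (Yara): manager_id=1 -> Fiona
  - employee 5 (Quinn): manager_id=2 -> Pete
  - employee 6 (George): manager_id=NULL -> NULL

SQL:
SELECT a.name AS item, b.name AS manager
FROM employees a
LEFT JOIN employees b ON a.manager_id = b.id

Result:
item   | manager
-------+--------
Fiona  | NULL   
Pete   | Fiona  
Victor | Fiona  
Yara   | Fiona  
Quinn  | Pete   
George | NULL   


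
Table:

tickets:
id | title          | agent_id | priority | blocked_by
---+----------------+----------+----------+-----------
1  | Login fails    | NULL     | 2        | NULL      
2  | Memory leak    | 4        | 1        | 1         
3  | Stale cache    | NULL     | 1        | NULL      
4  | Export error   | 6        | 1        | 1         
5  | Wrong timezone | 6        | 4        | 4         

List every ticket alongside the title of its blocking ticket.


This is a self-join: tickets is joined to a second copy of itself, matching each row's blocked_by to another row's id. Use LEFT JOIN so rows with blocked_by=NULL are kept.
  - ticket 1 (Login fails): blocked_by=NULL -> NULL
  - ticket 2 (Memory leak): blocked_by=1 -> Login fails
  - ticket 3 (Stale cache): blocked_by=NULL -> NULL
  - ticket 4 (Export error): blocked_by=1 -> Login fails
  - ticket 5 (Wrong timezone): blocked_by=4 -> Export error

SQL:
SELECT a.title AS item, b.title AS blocked_by
FROM tickets a
LEFT JOIN tickets b ON a.blocked_by = b.id

Result:
item           | blocked_by  
---------------+-------------
Login fails    | NULL        
Memory leak    | Login fails 
Stale cache    | NULL        
Export error   | Login fails 
Wrong timezone | Export error


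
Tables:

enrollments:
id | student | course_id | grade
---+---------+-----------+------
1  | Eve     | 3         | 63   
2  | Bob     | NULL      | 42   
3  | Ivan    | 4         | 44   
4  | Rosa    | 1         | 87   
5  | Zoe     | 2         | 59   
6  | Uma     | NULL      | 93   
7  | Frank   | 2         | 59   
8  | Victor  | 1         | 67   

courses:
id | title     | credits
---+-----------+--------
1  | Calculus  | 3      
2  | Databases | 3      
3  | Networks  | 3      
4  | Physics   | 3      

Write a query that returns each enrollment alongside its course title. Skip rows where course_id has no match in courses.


INNER JOIN keeps only enrollments rows whose course_id matches an id in courses. Walk through each enrollment:
  - enrollment 1 (Eve): course_id=3 -> matches Networks
  - enrollment 2 (Bob): course_id=NULL, no match -> dropped
  - enrollment 3 (Ivan): course_id=4 -> matches Physics
  - enrollment 4 (Rosa): course_id=1 -> matches Calculus
  - enrollment 5 (Zoe): course_id=2 -> matches Databases
  - enrollment 6 (Uma): course_id=NULL, no match -> dropped
  - enrollment 7 (Frank): course_id=2 -> matches Databases
  - enrollment 8 (Victor): course_id=1 -> matches Calculus
So 2 of 8 rows are dropped.

SQL:
SELECT a.student, b.title AS course
FROM enrollments a
INNER JOIN courses b ON a.course_id = b.id

Result:
student | course   
--------+----------
Eve     | Networks 
Ivan    | Physics  
Rosa    | Calculus 
Zoe     | Databases
Frank   | Databases
Victor  | Calculus 


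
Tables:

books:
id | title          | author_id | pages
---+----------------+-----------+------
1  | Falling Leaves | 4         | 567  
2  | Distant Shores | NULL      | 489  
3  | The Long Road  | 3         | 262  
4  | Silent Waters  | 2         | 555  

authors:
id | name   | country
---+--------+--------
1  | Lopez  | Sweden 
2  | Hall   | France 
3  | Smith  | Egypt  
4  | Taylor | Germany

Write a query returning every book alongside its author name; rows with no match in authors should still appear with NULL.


LEFT JOIN keeps every row from books (the left table); where author_id has no match in authors, the author columns become NULL. Walk through each book:
  - book 1 (Falling Leaves): author_id=4 -> matches Taylor
  - book 2 (Distant Shores): author_id=NULL, no match -> kept with NULL
  - book 3 (The Long Road): author_id=3 -> matches Smith
  - book 4 (Silent Waters): author_id=2 -> matches Hall
All 4 rows appear; 1 has NULL author.

SQL:
SELECT a.title, b.name AS author
FROM books a
LEFT JOIN authors b ON a.author_id = b.id

Result:
title          | author
---------------+-------
Falling Leaves | Taylor
Distant Shores | NULL  
The Long Road  | Smith 
Silent Waters  | Hall  


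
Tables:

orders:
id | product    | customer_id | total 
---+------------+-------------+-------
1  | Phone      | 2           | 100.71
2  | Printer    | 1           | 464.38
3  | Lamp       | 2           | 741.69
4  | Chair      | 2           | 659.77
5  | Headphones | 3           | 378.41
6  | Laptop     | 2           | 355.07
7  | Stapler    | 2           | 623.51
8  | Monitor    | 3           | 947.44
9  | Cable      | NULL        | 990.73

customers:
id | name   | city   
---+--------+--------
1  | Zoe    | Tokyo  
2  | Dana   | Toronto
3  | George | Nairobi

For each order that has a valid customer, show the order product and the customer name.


INNER JOIN keeps only orders rows whose customer_id matches an id in customers. Walk through each order:
  - order 1 (Phone): customer_id=2 -> matches Dana
  - order 2 (Printer): customer_id=1 -> matches Zoe
  - order 3 (Lamp): customer_id=2 -> matches Dana
  - order 4 (Chair): customer_id=2 -> matches Dana
  - order 5 (Headphones): customer_id=3 -> matches George
  - order 6 (Laptop): customer_id=2 -> matches Dana
  - order 7 (Stapler): customer_id=2 -> matches Dana
  - order 8 (Monitor): customer_id=3 -> matches George
  - order 9 (Cable): customer_id=NULL, no match -> dropped
So 1 of 9 rows is dropped.

SQL:
SELECT a.product, b.name AS customer
FROM orders a
INNER JOIN customers b ON a.customer_id = b.id

Result:
product    | customer
-----------+---------
Phone      | Dana    
Printer    | Zoe     
Lamp       | Dana    
Chair      | Dana    
Headphones | George  
Laptop     | Dana    
Stapler    | Dana    
Monitor    | George  


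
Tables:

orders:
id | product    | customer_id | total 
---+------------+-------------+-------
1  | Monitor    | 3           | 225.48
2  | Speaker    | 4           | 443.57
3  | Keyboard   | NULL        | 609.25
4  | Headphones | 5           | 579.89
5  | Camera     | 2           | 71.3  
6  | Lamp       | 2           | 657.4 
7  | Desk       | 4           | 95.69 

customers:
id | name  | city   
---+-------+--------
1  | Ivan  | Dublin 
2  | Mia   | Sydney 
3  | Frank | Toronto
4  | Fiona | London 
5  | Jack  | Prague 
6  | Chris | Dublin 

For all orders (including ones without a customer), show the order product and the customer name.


LEFT JOIN keeps every row from orders (the left table); where customer_id has no match in customers, the customer columns become NULL. Walk through each order:
  - order 1 (Monitor): customer_id=3 -> matches Frank
  - order 2 (Speaker): customer_id=4 -> matches Fiona
  - order 3 (Keyboard): customer_id=NULL, no match -> kept with NULL
  - order 4 (Headphones): customer_id=5 -> matches Jack
  - order 5 (Camera): customer_id=2 -> matches Mia
  - order 6 (Lamp): customer_id=2 -> matches Mia
  - order 7 (Desk): customer_id=4 -> matches Fiona
All 7 rows appear; 1 has NULL customer.

SQL:
SELECT a.product, b.name AS customer
FROM orders a
LEFT JOIN customers b ON a.customer_id = b.id

Result:
product    | customer
-----------+---------
Monitor    | Frank   
Speaker    | Fiona   
Keyboard   | NULL    
Headphones | Jack    
Camera     | Mia     
Lamp       | Mia     
Desk       | Fiona   


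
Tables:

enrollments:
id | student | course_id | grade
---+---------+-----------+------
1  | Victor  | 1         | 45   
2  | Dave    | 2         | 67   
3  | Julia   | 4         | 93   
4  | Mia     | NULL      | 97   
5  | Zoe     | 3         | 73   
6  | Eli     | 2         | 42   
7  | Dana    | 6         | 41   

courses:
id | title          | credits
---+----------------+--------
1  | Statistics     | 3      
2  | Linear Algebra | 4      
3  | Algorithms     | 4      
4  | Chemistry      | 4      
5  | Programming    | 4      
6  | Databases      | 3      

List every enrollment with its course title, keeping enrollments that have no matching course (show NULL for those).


LEFT JOIN keeps every row from enrollments (the left table); where course_id has no match in courses, the course columns become NULL. Walk through each enrollment:
  - enrollment 1 (Victor): course_id=1 -> matches Statistics
  - enrollment 2 (Dave): course_id=2 -> matches Linear Algebra
  - enrollment 3 (Julia): course_id=4 -> matches Chemistry
  - enrollment 4 (Mia): course_id=NULL, no match -> kept with NULL
  - enrollment 5 (Zoe): course_id=3 -> matches Algorithms
  - enrollment 6 (Eli): course_id=2 -> matches Linear Algebra
  - enrollment 7 (Dana): course_id=6 -> matches Databases
All 7 rows appear; 1 has NULL course.

SQL:
SELECT a.student, b.title AS course
FROM enrollments a
LEFT JOIN courses b ON a.course_id = b.id

Result:
student | course        
--------+---------------
Victor  | Statistics    
Dave    | Linear Algebra
Julia   | Chemistry     
Mia     | NULL          
Zoe     | Algorithms    
Eli     | Linear Algebra
Dana    | Databases     


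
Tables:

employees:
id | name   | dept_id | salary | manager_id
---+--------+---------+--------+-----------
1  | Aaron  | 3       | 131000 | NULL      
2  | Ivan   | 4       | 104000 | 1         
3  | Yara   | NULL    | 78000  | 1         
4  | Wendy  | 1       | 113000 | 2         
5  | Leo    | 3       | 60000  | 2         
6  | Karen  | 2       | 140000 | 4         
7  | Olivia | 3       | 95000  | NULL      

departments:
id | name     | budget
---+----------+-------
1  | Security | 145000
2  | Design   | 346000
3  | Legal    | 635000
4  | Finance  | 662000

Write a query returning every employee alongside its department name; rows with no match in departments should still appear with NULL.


LEFT JOIN keeps every row from employees (the left table); where dept_id has no match in departments, the department columns become NULL. Walk through each employee:
  - employee 1 (Aaron): dept_id=3 -> matches Legal
  - employee 2 (Ivan): dept_id=4 -> matches Finance
  - employee 3 (Yara): dept_id=NULL, no match -> kept with NULL
  - employee 4 (Wendy): dept_id=1 -> matches Security
  - employee 5 (Leo): dept_id=3 -> matches Legal
  - employee 6 (Karen): dept_id=2 -> matches Design
  - employee 7 (Olivia): dept_id=3 -> matches Legal
All 7 rows appear; 1 has NULL department.

SQL:
SELECT a.name, b.name AS department
FROM employees a
LEFT JOIN departments b ON a.dept_id = b.id

Result:
name   | department
-------+-----------
Aaron  | Legal     
Ivan   | Finance   
Yara   | NULL      
Wendy  | Security  
Leo    | Legal     
Karen  | Design    
Olivia | Legal     


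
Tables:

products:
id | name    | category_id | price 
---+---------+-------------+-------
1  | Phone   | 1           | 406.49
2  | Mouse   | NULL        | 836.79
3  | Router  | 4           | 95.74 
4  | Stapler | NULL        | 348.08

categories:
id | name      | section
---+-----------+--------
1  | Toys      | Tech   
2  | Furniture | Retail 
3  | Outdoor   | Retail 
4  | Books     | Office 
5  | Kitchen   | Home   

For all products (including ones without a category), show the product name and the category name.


LEFT JOIN keeps every row from products (the left table); where category_id has no match in categories, the category columns become NULL. Walk through each product:
  - product 1 (Phone): category_id=1 -> matches Toys
  - product 2 (Mouse): category_id=NULL, no match -> kept with NULL
  - product 3 (Router): category_id=4 -> matches Books
  - product 4 (Stapler): category_id=NULL, no match -> kept with NULL
All 4 rows appear; 2 have NULL category.

SQL:
SELECT a.name, b.name AS category
FROM products a
LEFT JOIN categories b ON a.category_id = b.id

Result:
name    | category
--------+---------
Phone   | Toys    
Mouse   | NULL    
Router  | Books   
Stapler | NULL    


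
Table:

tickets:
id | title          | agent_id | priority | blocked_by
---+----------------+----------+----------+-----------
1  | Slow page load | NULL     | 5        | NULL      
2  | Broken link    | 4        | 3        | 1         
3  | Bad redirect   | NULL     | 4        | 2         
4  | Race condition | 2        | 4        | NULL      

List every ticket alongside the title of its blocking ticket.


This is a self-join: tickets is joined to a second copy of itself, matching each row's blocked_by to another row's id. Use LEFT JOIN so rows with blocked_by=NULL are kept.
  - ticket 1 (Slow page load): blocked_by=NULL -> NULL
  - ticket 2 (Broken link): blocked_by=1 -> Slow page load
  - ticket 3 (Bad redirect): blocked_by=2 -> Broken link
  - ticket 4 (Race condition): blocked_by=NULL -> NULL

SQL:
SELECT a.title AS item, b.title AS blocked_by
FROM tickets a
LEFT JOIN tickets b ON a.blocked_by = b.id

Result:
item           | blocked_by    
---------------+---------------
Slow page load | NULL          
Broken link    | Slow page load
Bad redirect   | Broken link   
Race condition | NULL          


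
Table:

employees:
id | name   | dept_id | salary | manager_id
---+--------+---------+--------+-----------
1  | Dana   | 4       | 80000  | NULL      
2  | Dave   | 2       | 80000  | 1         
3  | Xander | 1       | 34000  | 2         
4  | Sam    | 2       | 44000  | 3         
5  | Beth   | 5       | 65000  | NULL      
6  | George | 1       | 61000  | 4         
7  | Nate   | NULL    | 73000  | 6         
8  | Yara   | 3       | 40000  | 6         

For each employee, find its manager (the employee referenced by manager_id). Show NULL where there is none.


This is a self-join: employees is joined to a second copy of itself, matching each row's manager_id to another row's id. Use LEFT JOIN so rows with manager_id=NULL are kept.
  - employee 1 (Dana): manager_id=NULL -> NULL
  - employee 2 (Dave): manager_id=1 -> Dana
  - employee 3 (Xander): manager_id=2 -> Dave
  - employee 4 (Sam): manager_id=3 -> Xander
  - employee 5 (Beth): manager_id=NULL -> NULL
  - employee 6 (George): manager_id=4 -> Sam
  - employee 7 (Nate): manager_id=6 -> George
  - employee 8 (Yara): manager_id=6 -> George

SQL:
SELECT a.name AS item, b.name AS manager
FROM employees a
LEFT JOIN employees b ON a.manager_id = b.id

Result:
item   | manager
-------+--------
Dana   | NULL   
Dave   | Dana   
Xander | Dave   
Sam    | Xander 
Beth   | NULL   
George | Sam    
Nate   | George 
Yara   | George 


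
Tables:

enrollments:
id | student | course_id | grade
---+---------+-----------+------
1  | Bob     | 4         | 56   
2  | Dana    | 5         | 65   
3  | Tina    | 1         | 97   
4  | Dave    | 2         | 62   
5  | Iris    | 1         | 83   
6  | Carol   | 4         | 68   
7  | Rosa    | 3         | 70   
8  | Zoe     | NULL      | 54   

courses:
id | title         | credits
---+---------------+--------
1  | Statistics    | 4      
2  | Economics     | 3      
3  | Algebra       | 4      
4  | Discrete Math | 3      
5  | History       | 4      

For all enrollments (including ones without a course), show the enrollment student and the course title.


LEFT JOIN keeps every row from enrollments (the left table); where course_id has no match in courses, the course columns become NULL. Walk through each enrollment:
  - enrollment 1 (Bob): course_id=4 -> matches Discrete Math
  - enrollment 2 (Dana): course_id=5 -> matches History
  - enrollment 3 (Tina): course_id=1 -> matches Statistics
  - enrollment 4 (Dave): course_id=2 -> matches Economics
  - enrollment 5 (Iris): course_id=1 -> matches Statistics
  - enrollment 6 (Carol): course_id=4 -> matches Discrete Math
  - enrollment 7 (Rosa): course_id=3 -> matches Algebra
  - enrollment 8 (Zoe): course_id=NULL, no match -> kept with NULL
All 8 rows appear; 1 has NULL course.

SQL:
SELECT a.student, b.title AS course
FROM enrollments a
LEFT JOIN courses b ON a.course_id = b.id

Result:
student | course       
--------+--------------
Bob     | Discrete Math
Dana    | History      
Tina    | Statistics   
Dave    | Economics    
Iris    | Statistics   
Carol   | Discrete Math
Rosa    | Algebra      
Zoe     | NULL         


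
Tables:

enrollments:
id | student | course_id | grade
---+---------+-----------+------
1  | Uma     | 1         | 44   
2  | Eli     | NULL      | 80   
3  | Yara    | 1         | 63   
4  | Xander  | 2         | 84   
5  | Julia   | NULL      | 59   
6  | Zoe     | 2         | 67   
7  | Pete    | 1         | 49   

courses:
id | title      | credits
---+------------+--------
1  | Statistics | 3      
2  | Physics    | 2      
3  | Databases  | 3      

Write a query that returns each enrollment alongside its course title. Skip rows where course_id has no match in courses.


INNER JOIN keeps only enrollments rows whose course_id matches an id in courses. Walk through each enrollment:
  - enrollment 1 (Uma): course_id=1 -> matches Statistics
  - enrollment 2 (Eli): course_id=NULL, no match -> dropped
  - enrollment 3 (Yara): course_id=1 -> matches Statistics
  - enrollment 4 (Xander): course_id=2 -> matches Physics
  - enrollment 5 (Julia): course_id=NULL, no match -> dropped
  - enrollment 6 (Zoe): course_id=2 -> matches Physics
  - enrollment 7 (Pete): course_id=1 -> matches Statistics
So 2 of 7 rows are dropped.

SQL:
SELECT a.student, b.title AS course
FROM enrollments a
INNER JOIN courses b ON a.course_id = b.id

Result:
student | course    
--------+-----------
Uma     | Statistics
Yara    | Statistics
Xander  | Physics   
Zoe     | Physics   
Pete    | Statistics


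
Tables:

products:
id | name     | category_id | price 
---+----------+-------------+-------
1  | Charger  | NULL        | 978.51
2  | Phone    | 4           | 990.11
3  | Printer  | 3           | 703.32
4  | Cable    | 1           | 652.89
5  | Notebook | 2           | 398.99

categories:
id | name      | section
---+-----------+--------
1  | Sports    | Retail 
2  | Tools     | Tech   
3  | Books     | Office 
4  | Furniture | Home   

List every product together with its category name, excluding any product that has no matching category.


INNER JOIN keeps only products rows whose category_id matches an id in categories. Walk through each product:
  - product 1 (Charger): category_id=NULL, no match -> dropped
  - product 2 (Phone): category_id=4 -> matches Furniture
  - product 3 (Printer): category_id=3 -> matches Books
  - product 4 (Cable): category_id=1 -> matches Sports
  - product 5 (Notebook): category_id=2 -> matches Tools
So 1 of 5 rows is dropped.

SQL:
SELECT a.name, b.name AS category
FROM products a
INNER JOIN categories b ON a.category_id = b.id

Result:
name     | category 
---------+----------
Phone    | Furniture
Printer  | Books    
Cable    | Sports   
Notebook | Tools    


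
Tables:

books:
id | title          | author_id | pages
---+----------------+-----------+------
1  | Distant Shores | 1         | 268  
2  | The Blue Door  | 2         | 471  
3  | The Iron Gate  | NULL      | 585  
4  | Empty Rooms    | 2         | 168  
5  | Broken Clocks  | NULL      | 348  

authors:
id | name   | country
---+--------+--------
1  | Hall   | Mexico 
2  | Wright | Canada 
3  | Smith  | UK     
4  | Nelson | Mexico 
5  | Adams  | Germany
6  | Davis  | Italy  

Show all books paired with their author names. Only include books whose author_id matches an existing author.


INNER JOIN keeps only books rows whose author_id matches an id in authors. Walk through each book:
  - book 1 (Distant Shores): author_id=1 -> matches Hall
  - book 2 (The Blue Door): author_id=2 -> matches Wright
  - book 3 (The Iron Gate): author_id=NULL, no match -> dropped
  - book 4 (Empty Rooms): author_id=2 -> matches Wright
  - book 5 (Broken Clocks): author_id=NULL, no match -> dropped
So 2 of 5 rows are dropped.

SQL:
SELECT a.title, b.name AS author
FROM books a
INNER JOIN authors b ON a.author_id = b.id

Result:
title          | author
---------------+-------
Distant Shores | Hall  
The Blue Door  | Wright
Empty Rooms    | Wright


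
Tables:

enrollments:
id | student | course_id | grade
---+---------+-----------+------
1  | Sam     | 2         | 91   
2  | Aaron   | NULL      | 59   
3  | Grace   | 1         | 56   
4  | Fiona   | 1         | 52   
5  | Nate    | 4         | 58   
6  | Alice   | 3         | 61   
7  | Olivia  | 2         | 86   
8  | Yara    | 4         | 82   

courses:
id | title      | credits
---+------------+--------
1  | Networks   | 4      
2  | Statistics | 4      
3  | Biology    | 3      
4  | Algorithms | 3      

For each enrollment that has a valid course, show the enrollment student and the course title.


INNER JOIN keeps only enrollments rows whose course_id matches an id in courses. Walk through each enrollment:
  - enrollment 1 (Sam): course_id=2 -> matches Statistics
  - enrollment 2 (Aaron): course_id=NULL, no match -> dropped
  - enrollment 3 (Grace): course_id=1 -> matches Networks
  - enrollment 4 (Fiona): course_id=1 -> matches Networks
  - enrollment 5 (Nate): course_id=4 -> matches Algorithms
  - enrollment 6 (Alice): course_id=3 -> matches Biology
  - enrollment 7 (Olivia): course_id=2 -> matches Statistics
  - enrollment 8 (Yara): course_id=4 -> matches Algorithms
So 1 of 8 rows is dropped.

SQL:
SELECT a.student, b.title AS course
FROM enrollments a
INNER JOIN courses b ON a.course_id = b.id

Result:
student | course    
--------+-----------
Sam     | Statistics
Grace   | Networks  
Fiona   | Networks  
Nate    | Algorithms
Alice   | Biology   
Olivia  | Statistics
Yara    | Algorithms


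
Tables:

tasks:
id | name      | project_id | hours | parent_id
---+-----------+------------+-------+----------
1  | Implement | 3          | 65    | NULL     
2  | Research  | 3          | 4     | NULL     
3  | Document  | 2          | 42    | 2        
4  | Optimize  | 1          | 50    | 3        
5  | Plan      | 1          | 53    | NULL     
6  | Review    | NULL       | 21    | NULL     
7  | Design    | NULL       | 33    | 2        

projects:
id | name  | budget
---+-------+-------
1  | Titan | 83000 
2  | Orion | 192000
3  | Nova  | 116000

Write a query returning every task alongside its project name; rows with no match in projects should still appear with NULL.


LEFT JOIN keeps every row from tasks (the left table); where project_id has no match in projects, the project columns become NULL. Walk through each task:
  - task 1 (Implement): project_id=3 -> matches Nova
  - task 2 (Research): project_id=3 -> matches Nova
  - task 3 (Document): project_id=2 -> matches Orion
  - task 4 (Optimize): project_id=1 -> matches Titan
  - task 5 (Plan): project_id=1 -> matches Titan
  - task 6 (Review): project_id=NULL, no match -> kept with NULL
  - task 7 (Design): project_id=NULL, no match -> kept with NULL
All 7 rows appear; 2 have NULL project.

SQL:
SELECT a.name, b.name AS project
FROM tasks a
LEFT JOIN projects b ON a.project_id = b.id

Result:
name      | project
----------+--------
Implement | Nova   
Research  | Nova   
Document  | Orion  
Optimize  | Titan  
Plan      | Titan  
Review    | NULL   
Design    | NULL   


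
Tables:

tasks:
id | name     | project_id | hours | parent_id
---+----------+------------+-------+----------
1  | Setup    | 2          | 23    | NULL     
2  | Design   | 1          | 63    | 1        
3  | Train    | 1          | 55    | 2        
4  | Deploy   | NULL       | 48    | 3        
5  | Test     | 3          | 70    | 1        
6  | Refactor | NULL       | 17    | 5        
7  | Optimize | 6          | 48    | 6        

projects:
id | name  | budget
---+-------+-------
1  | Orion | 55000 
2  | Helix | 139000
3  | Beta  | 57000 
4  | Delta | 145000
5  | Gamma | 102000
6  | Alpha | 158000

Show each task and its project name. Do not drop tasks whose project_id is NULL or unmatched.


LEFT JOIN keeps every row from tasks (the left table); where project_id has no match in projects, the project columns become NULL. Walk through each task:
  - task 1 (Setup): project_id=2 -> matches Helix
  - task 2 (Design): project_id=1 -> matches Orion
  - task 3 (Train): project_id=1 -> matches Orion
  - task 4 (Deploy): project_id=NULL, no match -> kept with NULL
  - task 5 (Test): project_id=3 -> matches Beta
  - task 6 (Refactor): project_id=NULL, no match -> kept with NULL
  - task 7 (Optimize): project_id=6 -> matches Alpha
All 7 rows appear; 2 have NULL project.

SQL:
SELECT a.name, b.name AS project
FROM tasks a
LEFT JOIN projects b ON a.project_id = b.id

Result:
name     | project
---------+--------
Setup    | Helix  
Design   | Orion  
Train    | Orion  
Deploy   | NULL   
Test     | Beta   
Refactor | NULL   
Optimize | Alpha  


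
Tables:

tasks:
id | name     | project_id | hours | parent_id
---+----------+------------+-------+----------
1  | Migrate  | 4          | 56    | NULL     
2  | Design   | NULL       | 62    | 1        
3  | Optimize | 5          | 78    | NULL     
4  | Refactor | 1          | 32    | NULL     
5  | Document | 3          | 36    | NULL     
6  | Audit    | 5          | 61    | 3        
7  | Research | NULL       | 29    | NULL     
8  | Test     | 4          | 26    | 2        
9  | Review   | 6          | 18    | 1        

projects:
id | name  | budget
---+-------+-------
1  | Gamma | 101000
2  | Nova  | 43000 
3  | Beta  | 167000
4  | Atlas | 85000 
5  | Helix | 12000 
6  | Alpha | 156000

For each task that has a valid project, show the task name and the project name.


INNER JOIN keeps only tasks rows whose project_id matches an id in projects. Walk through each task:
  - task 1 (Migrate): project_id=4 -> matches Atlas
  - task 2 (Design): project_id=NULL, no match -> dropped
  - task 3 (Optimize): project_id=5 -> matches Helix
  - task 4 (Refactor): project_id=1 -> matches Gamma
  - task 5 (Document): project_id=3 -> matches Beta
  - task 6 (Audit): project_id=5 -> matches Helix
  - task 7 (Research): project_id=NULL, no match -> dropped
  - task 8 (Test): project_id=4 -> matches Atlas
  - task 9 (Review): project_id=6 -> matches Alpha
So 2 of 9 rows are dropped.

SQL:
SELECT a.name, b.name AS project
FROM tasks a
INNER JOIN projects b ON a.project_id = b.id

Result:
name     | project
---------+--------
Migrate  | Atlas  
Optimize | Helix  
Refactor | Gamma  
Document | Beta   
Audit    | Helix  
Test     | Atlas  
Review   | Alpha  


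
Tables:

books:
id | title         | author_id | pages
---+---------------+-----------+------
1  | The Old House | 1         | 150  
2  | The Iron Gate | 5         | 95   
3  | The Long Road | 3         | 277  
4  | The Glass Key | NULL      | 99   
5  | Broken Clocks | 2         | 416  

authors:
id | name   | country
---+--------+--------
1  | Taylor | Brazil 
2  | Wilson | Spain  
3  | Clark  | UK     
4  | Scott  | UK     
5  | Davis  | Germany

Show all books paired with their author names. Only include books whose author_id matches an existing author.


INNER JOIN keeps only books rows whose author_id matches an id in authors. Walk through each book:
  - book 1 (The Old House): author_id=1 -> matches Taylor
  - book 2 (The Iron Gate): author_id=5 -> matches Davis
  - book 3 (The Long Road): author_id=3 -> matches Clark
  - book 4 (The Glass Key): author_id=NULL, no match -> dropped
  - book 5 (Broken Clocks): author_id=2 -> matches Wilson
So 1 of 5 rows is dropped.

SQL:
SELECT a.title, b.name AS author
FROM books a
INNER JOIN authors b ON a.author_id = b.id

Result:
title         | author
--------------+-------
The Old House | Taylor
The Iron Gate | Davis 
The Long Road | Clark 
Broken Clocks | Wilson


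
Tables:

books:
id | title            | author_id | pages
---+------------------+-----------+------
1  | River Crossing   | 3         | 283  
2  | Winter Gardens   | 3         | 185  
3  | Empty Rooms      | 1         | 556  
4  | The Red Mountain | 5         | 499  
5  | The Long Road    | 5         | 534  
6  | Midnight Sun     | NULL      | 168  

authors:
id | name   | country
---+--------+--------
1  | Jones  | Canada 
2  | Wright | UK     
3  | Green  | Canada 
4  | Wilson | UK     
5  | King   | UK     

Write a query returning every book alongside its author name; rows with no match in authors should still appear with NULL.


LEFT JOIN keeps every row from books (the left table); where author_id has no match in authors, the author columns become NULL. Walk through each book:
  - book 1 (River Crossing): author_id=3 -> matches Green
  - book 2 (Winter Gardens): author_id=3 -> matches Green
  - book 3 (Empty Rooms): author_id=1 -> matches Jones
  - book 4 (The Red Mountain): author_id=5 -> matches King
  - book 5 (The Long Road): author_id=5 -> matches King
  - book 6 (Midnight Sun): author_id=NULL, no match -> kept with NULL
All 6 rows appear; 1 has NULL author.

SQL:
SELECT a.title, b.name AS author
FROM books a
LEFT JOIN authors b ON a.author_id = b.id

Result:
title            | author
-----------------+-------
River Crossing   | Green 
Winter Gardens   | Green 
Empty Rooms      | Jones 
The Red Mountain | King  
The Long Road    | King  
Midnight Sun     | NULL  


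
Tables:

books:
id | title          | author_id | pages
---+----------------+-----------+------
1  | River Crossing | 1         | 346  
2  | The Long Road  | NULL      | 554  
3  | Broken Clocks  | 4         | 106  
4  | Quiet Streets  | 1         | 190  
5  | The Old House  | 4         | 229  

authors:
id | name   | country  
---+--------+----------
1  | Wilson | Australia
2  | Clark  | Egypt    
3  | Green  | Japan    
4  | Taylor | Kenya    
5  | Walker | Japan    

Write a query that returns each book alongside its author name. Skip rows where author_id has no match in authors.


INNER JOIN keeps only books rows whose author_id matches an id in authors. Walk through each book:
  - book 1 (River Crossing): author_id=1 -> matches Wilson
  - book 2 (The Long Road): author_id=NULL, no match -> dropped
  - book 3 (Broken Clocks): author_id=4 -> matches Taylor
  - book 4 (Quiet Streets): author_id=1 -> matches Wilson
  - book 5 (The Old House): author_id=4 -> matches Taylor
So 1 of 5 rows is dropped.

SQL:
SELECT a.title, b.name AS author
FROM books a
INNER JOIN authors b ON a.author_id = b.id

Result:
title          | author
---------------+-------
River Crossing | Wilson
Broken Clocks  | Taylor
Quiet Streets  | Wilson
The Old House  | Taylor


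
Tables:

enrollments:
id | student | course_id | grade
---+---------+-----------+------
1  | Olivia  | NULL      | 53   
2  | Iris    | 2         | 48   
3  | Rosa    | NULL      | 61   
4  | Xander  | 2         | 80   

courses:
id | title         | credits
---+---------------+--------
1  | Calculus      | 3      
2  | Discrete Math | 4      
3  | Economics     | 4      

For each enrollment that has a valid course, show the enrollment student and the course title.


INNER JOIN keeps only enrollments rows whose course_id matches an id in courses. Walk through each enrollment:
  - enrollment 1 (Olivia): course_id=NULL, no match -> dropped
  - enrollment 2 (Iris): course_id=2 -> matches Discrete Math
  - enrollment 3 (Rosa): course_id=NULL, no match -> dropped
  - enrollment 4 (Xander): course_id=2 -> matches Discrete Math
So 2 of 4 rows are dropped.

SQL:
SELECT a.student, b.title AS course
FROM enrollments a
INNER JOIN courses b ON a.course_id = b.id

Result:
student | course       
--------+--------------
Iris    | Discrete Math
Xander  | Discrete Math


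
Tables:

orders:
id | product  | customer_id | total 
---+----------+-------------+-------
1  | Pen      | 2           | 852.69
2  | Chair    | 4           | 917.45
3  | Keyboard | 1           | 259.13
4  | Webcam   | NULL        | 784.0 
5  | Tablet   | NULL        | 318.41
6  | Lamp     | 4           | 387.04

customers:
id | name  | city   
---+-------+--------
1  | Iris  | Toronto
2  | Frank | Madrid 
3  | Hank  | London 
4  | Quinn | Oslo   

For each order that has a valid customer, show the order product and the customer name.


INNER JOIN keeps only orders rows whose customer_id matches an id in customers. Walk through each order:
  - order 1 (Pen): customer_id=2 -> matches Frank
  - order 2 (Chair): customer_id=4 -> matches Quinn
  - order 3 (Keyboard): customer_id=1 -> matches Iris
  - order 4 (Webcam): customer_id=NULL, no match -> dropped
  - order 5 (Tablet): customer_id=NULL, no match -> dropped
  - order 6 (Lamp): customer_id=4 -> matches Quinn
So 2 of 6 rows are dropped.

SQL:
SELECT a.product, b.name AS customer
FROM orders a
INNER JOIN customers b ON a.customer_id = b.id

Result:
product  | customer
---------+---------
Pen      | Frank   
Chair    | Quinn   
Keyboard | Iris    
Lamp     | Quinn   


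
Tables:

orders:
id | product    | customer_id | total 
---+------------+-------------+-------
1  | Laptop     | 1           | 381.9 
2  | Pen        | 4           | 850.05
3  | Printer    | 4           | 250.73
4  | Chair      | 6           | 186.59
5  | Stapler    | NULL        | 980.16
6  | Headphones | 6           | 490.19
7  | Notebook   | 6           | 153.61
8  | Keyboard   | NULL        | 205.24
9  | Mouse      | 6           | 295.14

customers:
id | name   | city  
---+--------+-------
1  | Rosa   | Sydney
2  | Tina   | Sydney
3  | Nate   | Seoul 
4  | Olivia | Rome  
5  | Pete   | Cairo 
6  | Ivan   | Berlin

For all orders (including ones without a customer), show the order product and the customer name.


LEFT JOIN keeps every row from orders (the left table); where customer_id has no match in customers, the customer columns become NULL. Walk through each order:
  - order 1 (Laptop): customer_id=1 -> matches Rosa
  - order 2 (Pen): customer_id=4 -> matches Olivia
  - order 3 (Printer): customer_id=4 -> matches Olivia
  - order 4 (Chair): customer_id=6 -> matches Ivan
  - order 5 (Stapler): customer_id=NULL, no match -> kept with NULL
  - order 6 (Headphones): customer_id=6 -> matches Ivan
  - order 7 (Notebook): customer_id=6 -> matches Ivan
  - order 8 (Keyboard): customer_id=NULL, no match -> kept with NULL
  - order 9 (Mouse): customer_id=6 -> matches Ivan
All 9 rows appear; 2 have NULL customer.

SQL:
SELECT a.product, b.name AS customer
FROM orders a
LEFT JOIN customers b ON a.customer_id = b.id

Result:
product    | customer
-----------+---------
Laptop     | Rosa    
Pen        | Olivia  
Printer    | Olivia  
Chair      | Ivan    
Stapler    | NULL    
Headphones | Ivan    
Notebook   | Ivan    
Keyboard   | NULL    
Mouse      | Ivan    


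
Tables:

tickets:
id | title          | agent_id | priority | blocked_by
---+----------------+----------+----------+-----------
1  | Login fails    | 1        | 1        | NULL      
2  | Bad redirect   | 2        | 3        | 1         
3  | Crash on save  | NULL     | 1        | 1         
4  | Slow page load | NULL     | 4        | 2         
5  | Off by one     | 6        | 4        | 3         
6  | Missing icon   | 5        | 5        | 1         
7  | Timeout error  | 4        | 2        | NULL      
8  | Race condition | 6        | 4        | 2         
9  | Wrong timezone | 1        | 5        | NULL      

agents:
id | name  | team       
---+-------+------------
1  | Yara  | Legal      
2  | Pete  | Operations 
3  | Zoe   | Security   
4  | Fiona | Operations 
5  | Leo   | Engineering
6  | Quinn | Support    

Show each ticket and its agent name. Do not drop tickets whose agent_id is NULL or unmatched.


LEFT JOIN keeps every row from tickets (the left table); where agent_id has no match in agents, the agent columns become NULL. Walk through each ticket:
  - ticket 1 (Login fails): agent_id=1 -> matches Yara
  - ticket 2 (Bad redirect): agent_id=2 -> matches Pete
  - ticket 3 (Crash on save): agent_id=NULL, no match -> kept with NULL
  - ticket 4 (Slow page load): agent_id=NULL, no match -> kept with NULL
  - ticket 5 (Off by one): agent_id=6 -> matches Quinn
  - ticket 6 (Missing icon): agent_id=5 -> matches Leo
  - ticket 7 (Timeout error): agent_id=4 -> matches Fiona
  - ticket 8 (Race condition): agent_id=6 -> matches Quinn
  - ticket 9 (Wrong timezone): agent_id=1 -> matches Yara
All 9 rows appear; 2 have NULL agent.

SQL:
SELECT a.title, b.name AS agent
FROM tickets a
LEFT JOIN agents b ON a.agent_id = b.id

Result:
title          | agent
---------------+------
Login fails    | Yara 
Bad redirect   | Pete 
Crash on save  | NULL 
Slow page load | NULL 
Off by one     | Quinn
Missing icon   | Leo  
Timeout error  | Fiona
Race condition | Quinn
Wrong timezone | Yara 


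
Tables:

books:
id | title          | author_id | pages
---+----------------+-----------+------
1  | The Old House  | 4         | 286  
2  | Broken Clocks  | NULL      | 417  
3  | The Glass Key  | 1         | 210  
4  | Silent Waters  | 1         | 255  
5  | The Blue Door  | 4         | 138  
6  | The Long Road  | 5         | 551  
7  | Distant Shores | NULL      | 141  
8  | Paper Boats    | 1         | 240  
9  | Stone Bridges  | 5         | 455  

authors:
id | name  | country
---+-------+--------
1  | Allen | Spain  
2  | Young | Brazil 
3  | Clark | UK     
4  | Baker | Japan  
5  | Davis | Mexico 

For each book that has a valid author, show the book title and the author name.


INNER JOIN keeps only books rows whose author_id matches an id in authors. Walk through each book:
  - book 1 (The Old House): author_id=4 -> matches Baker
  - book 2 (Broken Clocks): author_id=NULL, no match -> dropped
  - book 3 (The Glass Key): author_id=1 -> matches Allen
  - book 4 (Silent Waters): author_id=1 -> matches Allen
  - book 5 (The Blue Door): author_id=4 -> matches Baker
  - book 6 (The Long Road): author_id=5 -> matches Davis
  - book 7 (Distant Shores): author_id=NULL, no match -> dropped
  - book 8 (Paper Boats): author_id=1 -> matches Allen
  - book 9 (Stone Bridges): author_id=5 -> matches Davis
So 2 of 9 rows are dropped.

SQL:
SELECT a.title, b.name AS author
FROM books a
INNER JOIN authors b ON a.author_id = b.id

Result:
title         | author
--------------+-------
The Old House | Baker 
The Glass Key | Allen 
Silent Waters | Allen 
The Blue Door | Baker 
The Long Road | Davis 
Paper Boats   | Allen 
Stone Bridges | Davis 
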